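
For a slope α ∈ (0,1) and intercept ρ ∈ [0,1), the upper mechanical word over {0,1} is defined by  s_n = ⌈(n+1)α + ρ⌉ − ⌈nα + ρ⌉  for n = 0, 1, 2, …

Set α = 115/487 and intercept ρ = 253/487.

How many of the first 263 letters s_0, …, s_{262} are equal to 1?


62

#1s = Σ_{n=0}^{262} s_n = Σ_{n=0}^{262} (⌈(n+1)α+ρ⌉ − ⌈nα+ρ⌉)
the sum telescopes: every ⌈nα+ρ⌉ with 0 < n < 263 appears once with + and once with −, leaving ⌈263α+ρ⌉ − ⌈0·α+ρ⌉
263α + ρ = (263·115 + 253) / 487 = 30498/487
ρ = 253/487
⌈30498/487⌉ = 63,  ⌈253/487⌉ = 1
#1s = 63 − 1 = 62


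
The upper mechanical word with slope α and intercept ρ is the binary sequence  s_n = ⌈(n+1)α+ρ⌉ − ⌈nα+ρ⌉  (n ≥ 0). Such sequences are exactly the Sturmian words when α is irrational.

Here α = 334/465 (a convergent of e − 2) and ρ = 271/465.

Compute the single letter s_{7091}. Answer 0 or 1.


1

(n+1)α + ρ = (7092·334 + 271) / 465 = 2368999/465
nα + ρ     = (7091·334 + 271) / 465 = 2368665/465
⌈2368999/465⌉ = 5095,  ⌈2368665/465⌉ = 5094
s_{7091} = 5095 − 5094 = 1


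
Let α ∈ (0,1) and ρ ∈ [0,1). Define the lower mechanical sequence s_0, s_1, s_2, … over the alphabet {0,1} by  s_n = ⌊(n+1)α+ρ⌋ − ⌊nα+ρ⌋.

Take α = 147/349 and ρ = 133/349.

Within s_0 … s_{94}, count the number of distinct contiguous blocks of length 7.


t_n = ⌊(n·147+133)/349⌋ for n = 0 … 95:
  n=0…9: ⌊133/349⌋=0 ⌊280/349⌋=0 ⌊427/349⌋=1 ⌊574/349⌋=1 ⌊721/349⌋=2 ⌊868/349⌋=2 ⌊1015/349⌋=2 ⌊1162/349⌋=3 ⌊1309/349⌋=3 ⌊1456/349⌋=4
  n=10…19: ⌊1603/349⌋=4 ⌊1750/349⌋=5 ⌊1897/349⌋=5 ⌊2044/349⌋=5 ⌊2191/349⌋=6 ⌊2338/349⌋=6 ⌊2485/349⌋=7 ⌊2632/349⌋=7 ⌊2779/349⌋=7 ⌊2926/349⌋=8
  n=20…29: ⌊3073/349⌋=8 ⌊3220/349⌋=9 ⌊3367/349⌋=9 ⌊3514/349⌋=10 ⌊3661/349⌋=10 ⌊3808/349⌋=10 ⌊3955/349⌋=11 ⌊4102/349⌋=11 ⌊4249/349⌋=12 ⌊4396/349⌋=12
  n=30…39: ⌊4543/349⌋=13 ⌊4690/349⌋=13 ⌊4837/349⌋=13 ⌊4984/349⌋=14 ⌊5131/349⌋=14 ⌊5278/349⌋=15 ⌊5425/349⌋=15 ⌊5572/349⌋=15 ⌊5719/349⌋=16 ⌊5866/349⌋=16
  n=40…49: ⌊6013/349⌋=17 ⌊6160/349⌋=17 ⌊6307/349⌋=18 ⌊6454/349⌋=18 ⌊6601/349⌋=18 ⌊6748/349⌋=19 ⌊6895/349⌋=19 ⌊7042/349⌋=20 ⌊7189/349⌋=20 ⌊7336/349⌋=21
  n=50…59: ⌊7483/349⌋=21 ⌊7630/349⌋=21 ⌊7777/349⌋=22 ⌊7924/349⌋=22 ⌊8071/349⌋=23 ⌊8218/349⌋=23 ⌊8365/349⌋=23 ⌊8512/349⌋=24 ⌊8659/349⌋=24 ⌊8806/349⌋=25
  n=60…69: ⌊8953/349⌋=25 ⌊9100/349⌋=26 ⌊9247/349⌋=26 ⌊9394/349⌋=26 ⌊9541/349⌋=27 ⌊9688/349⌋=27 ⌊9835/349⌋=28 ⌊9982/349⌋=28 ⌊10129/349⌋=29 ⌊10276/349⌋=29
  n=70…79: ⌊10423/349⌋=29 ⌊10570/349⌋=30 ⌊10717/349⌋=30 ⌊10864/349⌋=31 ⌊11011/349⌋=31 ⌊11158/349⌋=31 ⌊11305/349⌋=32 ⌊11452/349⌋=32 ⌊11599/349⌋=33 ⌊11746/349⌋=33
  n=80…89: ⌊11893/349⌋=34 ⌊12040/349⌋=34 ⌊12187/349⌋=34 ⌊12334/349⌋=35 ⌊12481/349⌋=35 ⌊12628/349⌋=36 ⌊12775/349⌋=36 ⌊12922/349⌋=37 ⌊13069/349⌋=37 ⌊13216/349⌋=37
  n=90…95: ⌊13363/349⌋=38 ⌊13510/349⌋=38 ⌊13657/349⌋=39 ⌊13804/349⌋=39 ⌊13951/349⌋=39 ⌊14098/349⌋=40
s_n = t_(n+1) − t_n for n = 0 … 94 gives
prefix = 01010010101001010010101001010100101001010100101010010100101010010101001010010101001010100101001
slide a length-7 window over [0..6] … [88..94] (89 windows); first occurrence of each distinct factor:
  [  0..  6] 0101001
  [  1..  7] 1010010
  [  2..  8] 0100101
  [  3..  9] 1001010
  [  4.. 10] 0010101
  [  5.. 11] 0101010
  [  6.. 12] 1010100
  [ 11.. 17] 0010100
  (the other 81 windows repeat one of these)
distinct factors: {0010100, 0010101, 0100101, 0101001, 0101010, 1001010, 1010010, 1010100}
count = 8  (Sturmian bound for length 7 is 8)

8


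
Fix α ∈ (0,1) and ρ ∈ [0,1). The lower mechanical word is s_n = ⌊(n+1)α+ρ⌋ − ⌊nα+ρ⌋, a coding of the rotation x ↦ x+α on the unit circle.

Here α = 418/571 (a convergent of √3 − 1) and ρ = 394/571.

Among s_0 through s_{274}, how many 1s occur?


#1s = Σ_{n=0}^{274} s_n = Σ_{n=0}^{274} (⌊(n+1)α+ρ⌋ − ⌊nα+ρ⌋)
the sum telescopes: every ⌊nα+ρ⌋ with 0 < n < 275 appears once with + and once with −, leaving ⌊275α+ρ⌋ − ⌊0·α+ρ⌋
275α + ρ = (275·418 + 394) / 571 = 115344/571
ρ = 394/571
⌊115344/571⌋ = 202,  ⌊394/571⌋ = 0
#1s = 202 − 0 = 202

202


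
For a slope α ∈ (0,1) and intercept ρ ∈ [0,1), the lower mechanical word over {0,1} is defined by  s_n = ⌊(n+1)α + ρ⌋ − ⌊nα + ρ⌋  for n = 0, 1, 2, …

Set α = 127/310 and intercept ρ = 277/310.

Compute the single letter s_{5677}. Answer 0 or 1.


(n+1)α + ρ = (5678·127 + 277) / 310 = 721383/310
nα + ρ     = (5677·127 + 277) / 310 = 721256/310
⌊721383/310⌋ = 2327,  ⌊721256/310⌋ = 2326
s_{5677} = 2327 − 2326 = 1

1


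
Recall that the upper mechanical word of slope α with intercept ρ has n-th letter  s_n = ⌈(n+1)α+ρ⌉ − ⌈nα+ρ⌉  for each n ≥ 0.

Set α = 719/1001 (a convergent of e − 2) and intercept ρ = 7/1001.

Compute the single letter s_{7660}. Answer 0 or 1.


0

(n+1)α + ρ = (7661·719 + 7) / 1001 = 5508266/1001
nα + ρ     = (7660·719 + 7) / 1001 = 5507547/1001
⌈5508266/1001⌉ = 5503,  ⌈5507547/1001⌉ = 5503
s_{7660} = 5503 − 5503 = 0


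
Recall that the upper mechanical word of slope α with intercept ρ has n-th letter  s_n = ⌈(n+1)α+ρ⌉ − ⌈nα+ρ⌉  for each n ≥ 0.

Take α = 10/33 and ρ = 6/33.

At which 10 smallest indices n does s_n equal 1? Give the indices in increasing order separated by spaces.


2 6 9 12 15 19 22 25 29 32

n=0: ⌈16/33⌉−⌈6/33⌉ = 1−1 = 0
n=1: ⌈26/33⌉−⌈16/33⌉ = 1−1 = 0
n=2: ⌈36/33⌉−⌈26/33⌉ = 2−1 = 1  ← one
n=3: ⌈46/33⌉−⌈36/33⌉ = 2−2 = 0
n=4: ⌈56/33⌉−⌈46/33⌉ = 2−2 = 0
n=5: ⌈66/33⌉−⌈56/33⌉ = 2−2 = 0
n=6: ⌈76/33⌉−⌈66/33⌉ = 3−2 = 1  ← one
n=7: ⌈86/33⌉−⌈76/33⌉ = 3−3 = 0
n=8: ⌈96/33⌉−⌈86/33⌉ = 3−3 = 0
n=9: ⌈106/33⌉−⌈96/33⌉ = 4−3 = 1  ← one
n=10: ⌈116/33⌉−⌈106/33⌉ = 4−4 = 0
n=11: ⌈126/33⌉−⌈116/33⌉ = 4−4 = 0
n=12: ⌈136/33⌉−⌈126/33⌉ = 5−4 = 1  ← one
n=13: ⌈146/33⌉−⌈136/33⌉ = 5−5 = 0
n=14: ⌈156/33⌉−⌈146/33⌉ = 5−5 = 0
n=15: ⌈166/33⌉−⌈156/33⌉ = 6−5 = 1  ← one
n=16: ⌈176/33⌉−⌈166/33⌉ = 6−6 = 0
n=17: ⌈186/33⌉−⌈176/33⌉ = 6−6 = 0
n=18: ⌈196/33⌉−⌈186/33⌉ = 6−6 = 0
n=19: ⌈206/33⌉−⌈196/33⌉ = 7−6 = 1  ← one
n=20: ⌈216/33⌉−⌈206/33⌉ = 7−7 = 0
n=21: ⌈226/33⌉−⌈216/33⌉ = 7−7 = 0
n=22: ⌈236/33⌉−⌈226/33⌉ = 8−7 = 1  ← one
n=23: ⌈246/33⌉−⌈236/33⌉ = 8−8 = 0
n=24: ⌈256/33⌉−⌈246/33⌉ = 8−8 = 0
n=25: ⌈266/33⌉−⌈256/33⌉ = 9−8 = 1  ← one
n=26: ⌈276/33⌉−⌈266/33⌉ = 9−9 = 0
n=27: ⌈286/33⌉−⌈276/33⌉ = 9−9 = 0
n=28: ⌈296/33⌉−⌈286/33⌉ = 9−9 = 0
n=29: ⌈306/33⌉−⌈296/33⌉ = 10−9 = 1  ← one
n=30: ⌈316/33⌉−⌈306/33⌉ = 10−10 = 0
n=31: ⌈326/33⌉−⌈316/33⌉ = 10−10 = 0
n=32: ⌈336/33⌉−⌈326/33⌉ = 11−10 = 1  ← one
positions of the first 10 ones: 2 6 9 12 15 19 22 25 29 32


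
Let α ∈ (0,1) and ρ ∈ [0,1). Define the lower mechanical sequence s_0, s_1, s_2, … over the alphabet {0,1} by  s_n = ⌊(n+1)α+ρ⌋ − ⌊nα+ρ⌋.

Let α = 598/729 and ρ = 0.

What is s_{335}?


1

(n+1)α + ρ = (336·598) / 729 = 200928/729
nα + ρ     = (335·598) / 729 = 200330/729
⌊200928/729⌋ = 275,  ⌊200330/729⌋ = 274
s_{335} = 275 − 274 = 1


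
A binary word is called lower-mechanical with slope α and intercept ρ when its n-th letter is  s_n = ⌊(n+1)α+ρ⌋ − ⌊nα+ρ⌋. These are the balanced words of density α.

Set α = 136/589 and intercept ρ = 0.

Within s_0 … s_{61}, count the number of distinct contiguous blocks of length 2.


t_n = ⌊(n·136)/589⌋ for n = 0 … 62:
  n=0…9: ⌊0/589⌋=0 ⌊136/589⌋=0 ⌊272/589⌋=0 ⌊408/589⌋=0 ⌊544/589⌋=0 ⌊680/589⌋=1 ⌊816/589⌋=1 ⌊952/589⌋=1 ⌊1088/589⌋=1 ⌊1224/589⌋=2
  n=10…19: ⌊1360/589⌋=2 ⌊1496/589⌋=2 ⌊1632/589⌋=2 ⌊1768/589⌋=3 ⌊1904/589⌋=3 ⌊2040/589⌋=3 ⌊2176/589⌋=3 ⌊2312/589⌋=3 ⌊2448/589⌋=4 ⌊2584/589⌋=4
  n=20…29: ⌊2720/589⌋=4 ⌊2856/589⌋=4 ⌊2992/589⌋=5 ⌊3128/589⌋=5 ⌊3264/589⌋=5 ⌊3400/589⌋=5 ⌊3536/589⌋=6 ⌊3672/589⌋=6 ⌊3808/589⌋=6 ⌊3944/589⌋=6
  n=30…39: ⌊4080/589⌋=6 ⌊4216/589⌋=7 ⌊4352/589⌋=7 ⌊4488/589⌋=7 ⌊4624/589⌋=7 ⌊4760/589⌋=8 ⌊4896/589⌋=8 ⌊5032/589⌋=8 ⌊5168/589⌋=8 ⌊5304/589⌋=9
  n=40…49: ⌊5440/589⌋=9 ⌊5576/589⌋=9 ⌊5712/589⌋=9 ⌊5848/589⌋=9 ⌊5984/589⌋=10 ⌊6120/589⌋=10 ⌊6256/589⌋=10 ⌊6392/589⌋=10 ⌊6528/589⌋=11 ⌊6664/589⌋=11
  n=50…59: ⌊6800/589⌋=11 ⌊6936/589⌋=11 ⌊7072/589⌋=12 ⌊7208/589⌋=12 ⌊7344/589⌋=12 ⌊7480/589⌋=12 ⌊7616/589⌋=12 ⌊7752/589⌋=13 ⌊7888/589⌋=13 ⌊8024/589⌋=13
  n=60…62: ⌊8160/589⌋=13 ⌊8296/589⌋=14 ⌊8432/589⌋=14
s_n = t_(n+1) − t_n for n = 0 … 61 gives
prefix = 00001000100010000100010001000010001000100001000100010000100010
slide a length-2 window over [0..1] … [60..61] (61 windows); first occurrence of each distinct factor:
  [  0..  1] 00
  [  3..  4] 01
  [  4..  5] 10
  (the other 58 windows repeat one of these)
distinct factors: {00, 01, 10}
count = 3  (Sturmian bound for length 2 is 3)

3


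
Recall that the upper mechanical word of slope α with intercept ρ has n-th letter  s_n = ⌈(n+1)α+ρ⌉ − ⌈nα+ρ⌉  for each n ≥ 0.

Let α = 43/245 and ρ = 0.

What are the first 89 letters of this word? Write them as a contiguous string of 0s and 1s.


10000100000100000100001000001000001000010000010000010000100000100000100000100001000001000

n=0: ⌈(1·43)/245⌉ − ⌈(0·43)/245⌉ = ⌈43/245⌉ − ⌈0/245⌉ = 1 − 0 = 1
n=1: ⌈(2·43)/245⌉ − ⌈(1·43)/245⌉ = ⌈86/245⌉ − ⌈43/245⌉ = 1 − 1 = 0
n=2: ⌈(3·43)/245⌉ − ⌈(2·43)/245⌉ = ⌈129/245⌉ − ⌈86/245⌉ = 1 − 1 = 0
n=3: ⌈(4·43)/245⌉ − ⌈(3·43)/245⌉ = ⌈172/245⌉ − ⌈129/245⌉ = 1 − 1 = 0
n=4: ⌈(5·43)/245⌉ − ⌈(4·43)/245⌉ = ⌈215/245⌉ − ⌈172/245⌉ = 1 − 1 = 0
n=5: ⌈(6·43)/245⌉ − ⌈(5·43)/245⌉ = ⌈258/245⌉ − ⌈215/245⌉ = 2 − 1 = 1
n=6: ⌈(7·43)/245⌉ − ⌈(6·43)/245⌉ = ⌈301/245⌉ − ⌈258/245⌉ = 2 − 2 = 0
n=7: ⌈(8·43)/245⌉ − ⌈(7·43)/245⌉ = ⌈344/245⌉ − ⌈301/245⌉ = 2 − 2 = 0
n=8: ⌈(9·43)/245⌉ − ⌈(8·43)/245⌉ = ⌈387/245⌉ − ⌈344/245⌉ = 2 − 2 = 0
n=9: ⌈(10·43)/245⌉ − ⌈(9·43)/245⌉ = ⌈430/245⌉ − ⌈387/245⌉ = 2 − 2 = 0
n=10: ⌈(11·43)/245⌉ − ⌈(10·43)/245⌉ = ⌈473/245⌉ − ⌈430/245⌉ = 2 − 2 = 0
n=11: ⌈(12·43)/245⌉ − ⌈(11·43)/245⌉ = ⌈516/245⌉ − ⌈473/245⌉ = 3 − 2 = 1
n=12: ⌈(13·43)/245⌉ − ⌈(12·43)/245⌉ = ⌈559/245⌉ − ⌈516/245⌉ = 3 − 3 = 0
n=13: ⌈(14·43)/245⌉ − ⌈(13·43)/245⌉ = ⌈602/245⌉ − ⌈559/245⌉ = 3 − 3 = 0
n=14: ⌈(15·43)/245⌉ − ⌈(14·43)/245⌉ = ⌈645/245⌉ − ⌈602/245⌉ = 3 − 3 = 0
n=15: ⌈(16·43)/245⌉ − ⌈(15·43)/245⌉ = ⌈688/245⌉ − ⌈645/245⌉ = 3 − 3 = 0
n=16: ⌈(17·43)/245⌉ − ⌈(16·43)/245⌉ = ⌈731/245⌉ − ⌈688/245⌉ = 3 − 3 = 0
n=17: ⌈(18·43)/245⌉ − ⌈(17·43)/245⌉ = ⌈774/245⌉ − ⌈731/245⌉ = 4 − 3 = 1
n=18: ⌈(19·43)/245⌉ − ⌈(18·43)/245⌉ = ⌈817/245⌉ − ⌈774/245⌉ = 4 − 4 = 0
n=19: ⌈(20·43)/245⌉ − ⌈(19·43)/245⌉ = ⌈860/245⌉ − ⌈817/245⌉ = 4 − 4 = 0
n=20: ⌈(21·43)/245⌉ − ⌈(20·43)/245⌉ = ⌈903/245⌉ − ⌈860/245⌉ = 4 − 4 = 0
n=21: ⌈(22·43)/245⌉ − ⌈(21·43)/245⌉ = ⌈946/245⌉ − ⌈903/245⌉ = 4 − 4 = 0
n=22: ⌈(23·43)/245⌉ − ⌈(22·43)/245⌉ = ⌈989/245⌉ − ⌈946/245⌉ = 5 − 4 = 1
n=23: ⌈(24·43)/245⌉ − ⌈(23·43)/245⌉ = ⌈1032/245⌉ − ⌈989/245⌉ = 5 − 5 = 0
n=24: ⌈(25·43)/245⌉ − ⌈(24·43)/245⌉ = ⌈1075/245⌉ − ⌈1032/245⌉ = 5 − 5 = 0
n=25: ⌈(26·43)/245⌉ − ⌈(25·43)/245⌉ = ⌈1118/245⌉ − ⌈1075/245⌉ = 5 − 5 = 0
n=26: ⌈(27·43)/245⌉ − ⌈(26·43)/245⌉ = ⌈1161/245⌉ − ⌈1118/245⌉ = 5 − 5 = 0
n=27: ⌈(28·43)/245⌉ − ⌈(27·43)/245⌉ = ⌈1204/245⌉ − ⌈1161/245⌉ = 5 − 5 = 0
n=28: ⌈(29·43)/245⌉ − ⌈(28·43)/245⌉ = ⌈1247/245⌉ − ⌈1204/245⌉ = 6 − 5 = 1
n=29: ⌈(30·43)/245⌉ − ⌈(29·43)/245⌉ = ⌈1290/245⌉ − ⌈1247/245⌉ = 6 − 6 = 0
n=30: ⌈(31·43)/245⌉ − ⌈(30·43)/245⌉ = ⌈1333/245⌉ − ⌈1290/245⌉ = 6 − 6 = 0
n=31: ⌈(32·43)/245⌉ − ⌈(31·43)/245⌉ = ⌈1376/245⌉ − ⌈1333/245⌉ = 6 − 6 = 0
n=32: ⌈(33·43)/245⌉ − ⌈(32·43)/245⌉ = ⌈1419/245⌉ − ⌈1376/245⌉ = 6 − 6 = 0
n=33: ⌈(34·43)/245⌉ − ⌈(33·43)/245⌉ = ⌈1462/245⌉ − ⌈1419/245⌉ = 6 − 6 = 0
n=34: ⌈(35·43)/245⌉ − ⌈(34·43)/245⌉ = ⌈1505/245⌉ − ⌈1462/245⌉ = 7 − 6 = 1
n=35: ⌈(36·43)/245⌉ − ⌈(35·43)/245⌉ = ⌈1548/245⌉ − ⌈1505/245⌉ = 7 − 7 = 0
n=36: ⌈(37·43)/245⌉ − ⌈(36·43)/245⌉ = ⌈1591/245⌉ − ⌈1548/245⌉ = 7 − 7 = 0
n=37: ⌈(38·43)/245⌉ − ⌈(37·43)/245⌉ = ⌈1634/245⌉ − ⌈1591/245⌉ = 7 − 7 = 0
n=38: ⌈(39·43)/245⌉ − ⌈(38·43)/245⌉ = ⌈1677/245⌉ − ⌈1634/245⌉ = 7 − 7 = 0
n=39: ⌈(40·43)/245⌉ − ⌈(39·43)/245⌉ = ⌈1720/245⌉ − ⌈1677/245⌉ = 8 − 7 = 1
n=40: ⌈(41·43)/245⌉ − ⌈(40·43)/245⌉ = ⌈1763/245⌉ − ⌈1720/245⌉ = 8 − 8 = 0
n=41: ⌈(42·43)/245⌉ − ⌈(41·43)/245⌉ = ⌈1806/245⌉ − ⌈1763/245⌉ = 8 − 8 = 0
n=42: ⌈(43·43)/245⌉ − ⌈(42·43)/245⌉ = ⌈1849/245⌉ − ⌈1806/245⌉ = 8 − 8 = 0
n=43: ⌈(44·43)/245⌉ − ⌈(43·43)/245⌉ = ⌈1892/245⌉ − ⌈1849/245⌉ = 8 − 8 = 0
n=44: ⌈(45·43)/245⌉ − ⌈(44·43)/245⌉ = ⌈1935/245⌉ − ⌈1892/245⌉ = 8 − 8 = 0
n=45: ⌈(46·43)/245⌉ − ⌈(45·43)/245⌉ = ⌈1978/245⌉ − ⌈1935/245⌉ = 9 − 8 = 1
n=46: ⌈(47·43)/245⌉ − ⌈(46·43)/245⌉ = ⌈2021/245⌉ − ⌈1978/245⌉ = 9 − 9 = 0
n=47: ⌈(48·43)/245⌉ − ⌈(47·43)/245⌉ = ⌈2064/245⌉ − ⌈2021/245⌉ = 9 − 9 = 0
n=48: ⌈(49·43)/245⌉ − ⌈(48·43)/245⌉ = ⌈2107/245⌉ − ⌈2064/245⌉ = 9 − 9 = 0
n=49: ⌈(50·43)/245⌉ − ⌈(49·43)/245⌉ = ⌈2150/245⌉ − ⌈2107/245⌉ = 9 − 9 = 0
n=50: ⌈(51·43)/245⌉ − ⌈(50·43)/245⌉ = ⌈2193/245⌉ − ⌈2150/245⌉ = 9 − 9 = 0
n=51: ⌈(52·43)/245⌉ − ⌈(51·43)/245⌉ = ⌈2236/245⌉ − ⌈2193/245⌉ = 10 − 9 = 1
n=52: ⌈(53·43)/245⌉ − ⌈(52·43)/245⌉ = ⌈2279/245⌉ − ⌈2236/245⌉ = 10 − 10 = 0
n=53: ⌈(54·43)/245⌉ − ⌈(53·43)/245⌉ = ⌈2322/245⌉ − ⌈2279/245⌉ = 10 − 10 = 0
n=54: ⌈(55·43)/245⌉ − ⌈(54·43)/245⌉ = ⌈2365/245⌉ − ⌈2322/245⌉ = 10 − 10 = 0
n=55: ⌈(56·43)/245⌉ − ⌈(55·43)/245⌉ = ⌈2408/245⌉ − ⌈2365/245⌉ = 10 − 10 = 0
n=56: ⌈(57·43)/245⌉ − ⌈(56·43)/245⌉ = ⌈2451/245⌉ − ⌈2408/245⌉ = 11 − 10 = 1
n=57: ⌈(58·43)/245⌉ − ⌈(57·43)/245⌉ = ⌈2494/245⌉ − ⌈2451/245⌉ = 11 − 11 = 0
n=58: ⌈(59·43)/245⌉ − ⌈(58·43)/245⌉ = ⌈2537/245⌉ − ⌈2494/245⌉ = 11 − 11 = 0
n=59: ⌈(60·43)/245⌉ − ⌈(59·43)/245⌉ = ⌈2580/245⌉ − ⌈2537/245⌉ = 11 − 11 = 0
n=60: ⌈(61·43)/245⌉ − ⌈(60·43)/245⌉ = ⌈2623/245⌉ − ⌈2580/245⌉ = 11 − 11 = 0
n=61: ⌈(62·43)/245⌉ − ⌈(61·43)/245⌉ = ⌈2666/245⌉ − ⌈2623/245⌉ = 11 − 11 = 0
n=62: ⌈(63·43)/245⌉ − ⌈(62·43)/245⌉ = ⌈2709/245⌉ − ⌈2666/245⌉ = 12 − 11 = 1
n=63: ⌈(64·43)/245⌉ − ⌈(63·43)/245⌉ = ⌈2752/245⌉ − ⌈2709/245⌉ = 12 − 12 = 0
n=64: ⌈(65·43)/245⌉ − ⌈(64·43)/245⌉ = ⌈2795/245⌉ − ⌈2752/245⌉ = 12 − 12 = 0
n=65: ⌈(66·43)/245⌉ − ⌈(65·43)/245⌉ = ⌈2838/245⌉ − ⌈2795/245⌉ = 12 − 12 = 0
n=66: ⌈(67·43)/245⌉ − ⌈(66·43)/245⌉ = ⌈2881/245⌉ − ⌈2838/245⌉ = 12 − 12 = 0
n=67: ⌈(68·43)/245⌉ − ⌈(67·43)/245⌉ = ⌈2924/245⌉ − ⌈2881/245⌉ = 12 − 12 = 0
n=68: ⌈(69·43)/245⌉ − ⌈(68·43)/245⌉ = ⌈2967/245⌉ − ⌈2924/245⌉ = 13 − 12 = 1
n=69: ⌈(70·43)/245⌉ − ⌈(69·43)/245⌉ = ⌈3010/245⌉ − ⌈2967/245⌉ = 13 − 13 = 0
n=70: ⌈(71·43)/245⌉ − ⌈(70·43)/245⌉ = ⌈3053/245⌉ − ⌈3010/245⌉ = 13 − 13 = 0
n=71: ⌈(72·43)/245⌉ − ⌈(71·43)/245⌉ = ⌈3096/245⌉ − ⌈3053/245⌉ = 13 − 13 = 0
n=72: ⌈(73·43)/245⌉ − ⌈(72·43)/245⌉ = ⌈3139/245⌉ − ⌈3096/245⌉ = 13 − 13 = 0
n=73: ⌈(74·43)/245⌉ − ⌈(73·43)/245⌉ = ⌈3182/245⌉ − ⌈3139/245⌉ = 13 − 13 = 0
n=74: ⌈(75·43)/245⌉ − ⌈(74·43)/245⌉ = ⌈3225/245⌉ − ⌈3182/245⌉ = 14 − 13 = 1
n=75: ⌈(76·43)/245⌉ − ⌈(75·43)/245⌉ = ⌈3268/245⌉ − ⌈3225/245⌉ = 14 − 14 = 0
n=76: ⌈(77·43)/245⌉ − ⌈(76·43)/245⌉ = ⌈3311/245⌉ − ⌈3268/245⌉ = 14 − 14 = 0
n=77: ⌈(78·43)/245⌉ − ⌈(77·43)/245⌉ = ⌈3354/245⌉ − ⌈3311/245⌉ = 14 − 14 = 0
n=78: ⌈(79·43)/245⌉ − ⌈(78·43)/245⌉ = ⌈3397/245⌉ − ⌈3354/245⌉ = 14 − 14 = 0
n=79: ⌈(80·43)/245⌉ − ⌈(79·43)/245⌉ = ⌈3440/245⌉ − ⌈3397/245⌉ = 15 − 14 = 1
n=80: ⌈(81·43)/245⌉ − ⌈(80·43)/245⌉ = ⌈3483/245⌉ − ⌈3440/245⌉ = 15 − 15 = 0
n=81: ⌈(82·43)/245⌉ − ⌈(81·43)/245⌉ = ⌈3526/245⌉ − ⌈3483/245⌉ = 15 − 15 = 0
n=82: ⌈(83·43)/245⌉ − ⌈(82·43)/245⌉ = ⌈3569/245⌉ − ⌈3526/245⌉ = 15 − 15 = 0
n=83: ⌈(84·43)/245⌉ − ⌈(83·43)/245⌉ = ⌈3612/245⌉ − ⌈3569/245⌉ = 15 − 15 = 0
n=84: ⌈(85·43)/245⌉ − ⌈(84·43)/245⌉ = ⌈3655/245⌉ − ⌈3612/245⌉ = 15 − 15 = 0
n=85: ⌈(86·43)/245⌉ − ⌈(85·43)/245⌉ = ⌈3698/245⌉ − ⌈3655/245⌉ = 16 − 15 = 1
n=86: ⌈(87·43)/245⌉ − ⌈(86·43)/245⌉ = ⌈3741/245⌉ − ⌈3698/245⌉ = 16 − 16 = 0
n=87: ⌈(88·43)/245⌉ − ⌈(87·43)/245⌉ = ⌈3784/245⌉ − ⌈3741/245⌉ = 16 − 16 = 0
n=88: ⌈(89·43)/245⌉ − ⌈(88·43)/245⌉ = ⌈3827/245⌉ − ⌈3784/245⌉ = 16 − 16 = 0


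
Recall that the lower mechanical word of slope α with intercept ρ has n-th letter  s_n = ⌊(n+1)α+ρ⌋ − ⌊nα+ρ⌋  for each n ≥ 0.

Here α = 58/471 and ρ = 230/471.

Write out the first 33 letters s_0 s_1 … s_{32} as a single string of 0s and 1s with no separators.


000010000000100000001000000010000

n=0: ⌊(1·58+230)/471⌋ − ⌊(0·58+230)/471⌋ = ⌊288/471⌋ − ⌊230/471⌋ = 0 − 0 = 0
n=1: ⌊(2·58+230)/471⌋ − ⌊(1·58+230)/471⌋ = ⌊346/471⌋ − ⌊288/471⌋ = 0 − 0 = 0
n=2: ⌊(3·58+230)/471⌋ − ⌊(2·58+230)/471⌋ = ⌊404/471⌋ − ⌊346/471⌋ = 0 − 0 = 0
n=3: ⌊(4·58+230)/471⌋ − ⌊(3·58+230)/471⌋ = ⌊462/471⌋ − ⌊404/471⌋ = 0 − 0 = 0
n=4: ⌊(5·58+230)/471⌋ − ⌊(4·58+230)/471⌋ = ⌊520/471⌋ − ⌊462/471⌋ = 1 − 0 = 1
n=5: ⌊(6·58+230)/471⌋ − ⌊(5·58+230)/471⌋ = ⌊578/471⌋ − ⌊520/471⌋ = 1 − 1 = 0
n=6: ⌊(7·58+230)/471⌋ − ⌊(6·58+230)/471⌋ = ⌊636/471⌋ − ⌊578/471⌋ = 1 − 1 = 0
n=7: ⌊(8·58+230)/471⌋ − ⌊(7·58+230)/471⌋ = ⌊694/471⌋ − ⌊636/471⌋ = 1 − 1 = 0
n=8: ⌊(9·58+230)/471⌋ − ⌊(8·58+230)/471⌋ = ⌊752/471⌋ − ⌊694/471⌋ = 1 − 1 = 0
n=9: ⌊(10·58+230)/471⌋ − ⌊(9·58+230)/471⌋ = ⌊810/471⌋ − ⌊752/471⌋ = 1 − 1 = 0
n=10: ⌊(11·58+230)/471⌋ − ⌊(10·58+230)/471⌋ = ⌊868/471⌋ − ⌊810/471⌋ = 1 − 1 = 0
n=11: ⌊(12·58+230)/471⌋ − ⌊(11·58+230)/471⌋ = ⌊926/471⌋ − ⌊868/471⌋ = 1 − 1 = 0
n=12: ⌊(13·58+230)/471⌋ − ⌊(12·58+230)/471⌋ = ⌊984/471⌋ − ⌊926/471⌋ = 2 − 1 = 1
n=13: ⌊(14·58+230)/471⌋ − ⌊(13·58+230)/471⌋ = ⌊1042/471⌋ − ⌊984/471⌋ = 2 − 2 = 0
n=14: ⌊(15·58+230)/471⌋ − ⌊(14·58+230)/471⌋ = ⌊1100/471⌋ − ⌊1042/471⌋ = 2 − 2 = 0
n=15: ⌊(16·58+230)/471⌋ − ⌊(15·58+230)/471⌋ = ⌊1158/471⌋ − ⌊1100/471⌋ = 2 − 2 = 0
n=16: ⌊(17·58+230)/471⌋ − ⌊(16·58+230)/471⌋ = ⌊1216/471⌋ − ⌊1158/471⌋ = 2 − 2 = 0
n=17: ⌊(18·58+230)/471⌋ − ⌊(17·58+230)/471⌋ = ⌊1274/471⌋ − ⌊1216/471⌋ = 2 − 2 = 0
n=18: ⌊(19·58+230)/471⌋ − ⌊(18·58+230)/471⌋ = ⌊1332/471⌋ − ⌊1274/471⌋ = 2 − 2 = 0
n=19: ⌊(20·58+230)/471⌋ − ⌊(19·58+230)/471⌋ = ⌊1390/471⌋ − ⌊1332/471⌋ = 2 − 2 = 0
n=20: ⌊(21·58+230)/471⌋ − ⌊(20·58+230)/471⌋ = ⌊1448/471⌋ − ⌊1390/471⌋ = 3 − 2 = 1
n=21: ⌊(22·58+230)/471⌋ − ⌊(21·58+230)/471⌋ = ⌊1506/471⌋ − ⌊1448/471⌋ = 3 − 3 = 0
n=22: ⌊(23·58+230)/471⌋ − ⌊(22·58+230)/471⌋ = ⌊1564/471⌋ − ⌊1506/471⌋ = 3 − 3 = 0
n=23: ⌊(24·58+230)/471⌋ − ⌊(23·58+230)/471⌋ = ⌊1622/471⌋ − ⌊1564/471⌋ = 3 − 3 = 0
n=24: ⌊(25·58+230)/471⌋ − ⌊(24·58+230)/471⌋ = ⌊1680/471⌋ − ⌊1622/471⌋ = 3 − 3 = 0
n=25: ⌊(26·58+230)/471⌋ − ⌊(25·58+230)/471⌋ = ⌊1738/471⌋ − ⌊1680/471⌋ = 3 − 3 = 0
n=26: ⌊(27·58+230)/471⌋ − ⌊(26·58+230)/471⌋ = ⌊1796/471⌋ − ⌊1738/471⌋ = 3 − 3 = 0
n=27: ⌊(28·58+230)/471⌋ − ⌊(27·58+230)/471⌋ = ⌊1854/471⌋ − ⌊1796/471⌋ = 3 − 3 = 0
n=28: ⌊(29·58+230)/471⌋ − ⌊(28·58+230)/471⌋ = ⌊1912/471⌋ − ⌊1854/471⌋ = 4 − 3 = 1
n=29: ⌊(30·58+230)/471⌋ − ⌊(29·58+230)/471⌋ = ⌊1970/471⌋ − ⌊1912/471⌋ = 4 − 4 = 0
n=30: ⌊(31·58+230)/471⌋ − ⌊(30·58+230)/471⌋ = ⌊2028/471⌋ − ⌊1970/471⌋ = 4 − 4 = 0
n=31: ⌊(32·58+230)/471⌋ − ⌊(31·58+230)/471⌋ = ⌊2086/471⌋ − ⌊2028/471⌋ = 4 − 4 = 0
n=32: ⌊(33·58+230)/471⌋ − ⌊(32·58+230)/471⌋ = ⌊2144/471⌋ − ⌊2086/471⌋ = 4 − 4 = 0


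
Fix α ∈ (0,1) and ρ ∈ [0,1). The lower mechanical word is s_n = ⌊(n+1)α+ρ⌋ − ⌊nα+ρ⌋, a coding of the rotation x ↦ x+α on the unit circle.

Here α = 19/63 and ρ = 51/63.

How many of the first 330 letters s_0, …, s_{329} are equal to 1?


#1s = Σ_{n=0}^{329} s_n = Σ_{n=0}^{329} (⌊(n+1)α+ρ⌋ − ⌊nα+ρ⌋)
the sum telescopes: every ⌊nα+ρ⌋ with 0 < n < 330 appears once with + and once with −, leaving ⌊330α+ρ⌋ − ⌊0·α+ρ⌋
330α + ρ = (330·19 + 51) / 63 = 6321/63
ρ = 51/63
⌊6321/63⌋ = 100,  ⌊51/63⌋ = 0
#1s = 100 − 0 = 100

100


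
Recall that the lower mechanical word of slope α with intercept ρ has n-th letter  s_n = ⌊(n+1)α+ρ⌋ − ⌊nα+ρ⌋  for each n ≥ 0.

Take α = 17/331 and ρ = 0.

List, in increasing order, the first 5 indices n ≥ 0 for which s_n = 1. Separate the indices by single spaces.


19 38 58 77 97

n=0: ⌊17/331⌋−⌊0/331⌋ = 0−0 = 0
n=1: ⌊34/331⌋−⌊17/331⌋ = 0−0 = 0
  …
n=19: ⌊340/331⌋−⌊323/331⌋ = 1−0 = 1  ← one
n=20: ⌊357/331⌋−⌊340/331⌋ = 1−1 = 0
n=21: ⌊374/331⌋−⌊357/331⌋ = 1−1 = 0
  …
n=38: ⌊663/331⌋−⌊646/331⌋ = 2−1 = 1  ← one
n=39: ⌊680/331⌋−⌊663/331⌋ = 2−2 = 0
n=40: ⌊697/331⌋−⌊680/331⌋ = 2−2 = 0
  …
n=58: ⌊1003/331⌋−⌊986/331⌋ = 3−2 = 1  ← one
n=59: ⌊1020/331⌋−⌊1003/331⌋ = 3−3 = 0
n=60: ⌊1037/331⌋−⌊1020/331⌋ = 3−3 = 0
  …
n=77: ⌊1326/331⌋−⌊1309/331⌋ = 4−3 = 1  ← one
n=78: ⌊1343/331⌋−⌊1326/331⌋ = 4−4 = 0
n=79: ⌊1360/331⌋−⌊1343/331⌋ = 4−4 = 0
  …
n=97: ⌊1666/331⌋−⌊1649/331⌋ = 5−4 = 1  ← one
positions of the first 5 ones: 19 38 58 77 97


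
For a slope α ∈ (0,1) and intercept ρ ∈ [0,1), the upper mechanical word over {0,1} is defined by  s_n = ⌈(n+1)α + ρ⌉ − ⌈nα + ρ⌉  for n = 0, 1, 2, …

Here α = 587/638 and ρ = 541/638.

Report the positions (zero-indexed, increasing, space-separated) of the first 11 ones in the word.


n=0: ⌈1128/638⌉−⌈541/638⌉ = 2−1 = 1  ← one
n=1: ⌈1715/638⌉−⌈1128/638⌉ = 3−2 = 1  ← one
n=2: ⌈2302/638⌉−⌈1715/638⌉ = 4−3 = 1  ← one
n=3: ⌈2889/638⌉−⌈2302/638⌉ = 5−4 = 1  ← one
n=4: ⌈3476/638⌉−⌈2889/638⌉ = 6−5 = 1  ← one
n=5: ⌈4063/638⌉−⌈3476/638⌉ = 7−6 = 1  ← one
n=6: ⌈4650/638⌉−⌈4063/638⌉ = 8−7 = 1  ← one
n=7: ⌈5237/638⌉−⌈4650/638⌉ = 9−8 = 1  ← one
n=8: ⌈5824/638⌉−⌈5237/638⌉ = 10−9 = 1  ← one
n=9: ⌈6411/638⌉−⌈5824/638⌉ = 11−10 = 1  ← one
n=10: ⌈6998/638⌉−⌈6411/638⌉ = 11−11 = 0
n=11: ⌈7585/638⌉−⌈6998/638⌉ = 12−11 = 1  ← one
positions of the first 11 ones: 0 1 2 3 4 5 6 7 8 9 11

0 1 2 3 4 5 6 7 8 9 11


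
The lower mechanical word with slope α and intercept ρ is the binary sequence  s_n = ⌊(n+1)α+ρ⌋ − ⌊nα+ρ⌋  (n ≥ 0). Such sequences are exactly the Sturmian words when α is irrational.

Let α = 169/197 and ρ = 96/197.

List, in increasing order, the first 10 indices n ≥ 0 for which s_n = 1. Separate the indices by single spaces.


n=0: ⌊265/197⌋−⌊96/197⌋ = 1−0 = 1  ← one
n=1: ⌊434/197⌋−⌊265/197⌋ = 2−1 = 1  ← one
n=2: ⌊603/197⌋−⌊434/197⌋ = 3−2 = 1  ← one
n=3: ⌊772/197⌋−⌊603/197⌋ = 3−3 = 0
n=4: ⌊941/197⌋−⌊772/197⌋ = 4−3 = 1  ← one
n=5: ⌊1110/197⌋−⌊941/197⌋ = 5−4 = 1  ← one
n=6: ⌊1279/197⌋−⌊1110/197⌋ = 6−5 = 1  ← one
n=7: ⌊1448/197⌋−⌊1279/197⌋ = 7−6 = 1  ← one
n=8: ⌊1617/197⌋−⌊1448/197⌋ = 8−7 = 1  ← one
n=9: ⌊1786/197⌋−⌊1617/197⌋ = 9−8 = 1  ← one
n=10: ⌊1955/197⌋−⌊1786/197⌋ = 9−9 = 0
n=11: ⌊2124/197⌋−⌊1955/197⌋ = 10−9 = 1  ← one
positions of the first 10 ones: 0 1 2 4 5 6 7 8 9 11

0 1 2 4 5 6 7 8 9 11


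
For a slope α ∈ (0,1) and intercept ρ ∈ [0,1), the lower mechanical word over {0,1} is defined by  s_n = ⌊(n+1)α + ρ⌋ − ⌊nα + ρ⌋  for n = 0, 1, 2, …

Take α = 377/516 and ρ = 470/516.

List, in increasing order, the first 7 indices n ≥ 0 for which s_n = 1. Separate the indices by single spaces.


n=0: ⌊847/516⌋−⌊470/516⌋ = 1−0 = 1  ← one
n=1: ⌊1224/516⌋−⌊847/516⌋ = 2−1 = 1  ← one
n=2: ⌊1601/516⌋−⌊1224/516⌋ = 3−2 = 1  ← one
n=3: ⌊1978/516⌋−⌊1601/516⌋ = 3−3 = 0
n=4: ⌊2355/516⌋−⌊1978/516⌋ = 4−3 = 1  ← one
n=5: ⌊2732/516⌋−⌊2355/516⌋ = 5−4 = 1  ← one
n=6: ⌊3109/516⌋−⌊2732/516⌋ = 6−5 = 1  ← one
n=7: ⌊3486/516⌋−⌊3109/516⌋ = 6−6 = 0
n=8: ⌊3863/516⌋−⌊3486/516⌋ = 7−6 = 1  ← one
positions of the first 7 ones: 0 1 2 4 5 6 8

0 1 2 4 5 6 8


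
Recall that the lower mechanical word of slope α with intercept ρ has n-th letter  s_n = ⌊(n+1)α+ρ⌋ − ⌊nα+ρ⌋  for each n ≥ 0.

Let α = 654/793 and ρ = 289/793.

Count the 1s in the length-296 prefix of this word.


#1s = Σ_{n=0}^{295} s_n = Σ_{n=0}^{295} (⌊(n+1)α+ρ⌋ − ⌊nα+ρ⌋)
the sum telescopes: every ⌊nα+ρ⌋ with 0 < n < 296 appears once with + and once with −, leaving ⌊296α+ρ⌋ − ⌊0·α+ρ⌋
296α + ρ = (296·654 + 289) / 793 = 193873/793
ρ = 289/793
⌊193873/793⌋ = 244,  ⌊289/793⌋ = 0
#1s = 244 − 0 = 244

244


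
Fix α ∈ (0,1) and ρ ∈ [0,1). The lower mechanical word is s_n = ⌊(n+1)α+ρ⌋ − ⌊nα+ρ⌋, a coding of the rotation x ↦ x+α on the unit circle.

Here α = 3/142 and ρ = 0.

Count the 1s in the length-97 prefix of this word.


#1s = Σ_{n=0}^{96} s_n = Σ_{n=0}^{96} (⌊(n+1)α+ρ⌋ − ⌊nα+ρ⌋)
the sum telescopes: every ⌊nα+ρ⌋ with 0 < n < 97 appears once with + and once with −, leaving ⌊97α+ρ⌋ − ⌊0·α+ρ⌋
97α + ρ = (97·3) / 142 = 291/142
ρ = 0/142
⌊291/142⌋ = 2,  ⌊0/142⌋ = 0
#1s = 2 − 0 = 2

2


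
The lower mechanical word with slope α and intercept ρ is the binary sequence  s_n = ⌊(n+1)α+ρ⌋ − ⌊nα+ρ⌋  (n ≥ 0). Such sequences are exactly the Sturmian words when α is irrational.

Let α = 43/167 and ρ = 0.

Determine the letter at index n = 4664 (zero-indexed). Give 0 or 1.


1

(n+1)α + ρ = (4665·43) / 167 = 200595/167
nα + ρ     = (4664·43) / 167 = 200552/167
⌊200595/167⌋ = 1201,  ⌊200552/167⌋ = 1200
s_{4664} = 1201 − 1200 = 1


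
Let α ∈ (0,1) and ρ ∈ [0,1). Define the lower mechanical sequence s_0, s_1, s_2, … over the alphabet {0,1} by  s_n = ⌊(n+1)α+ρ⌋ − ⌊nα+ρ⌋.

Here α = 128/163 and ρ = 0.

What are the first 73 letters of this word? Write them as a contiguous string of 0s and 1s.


0111011110111011110111101110111101111011101111011110111011110111101110111

n=0: ⌊(1·128)/163⌋ − ⌊(0·128)/163⌋ = ⌊128/163⌋ − ⌊0/163⌋ = 0 − 0 = 0
n=1: ⌊(2·128)/163⌋ − ⌊(1·128)/163⌋ = ⌊256/163⌋ − ⌊128/163⌋ = 1 − 0 = 1
n=2: ⌊(3·128)/163⌋ − ⌊(2·128)/163⌋ = ⌊384/163⌋ − ⌊256/163⌋ = 2 − 1 = 1
n=3: ⌊(4·128)/163⌋ − ⌊(3·128)/163⌋ = ⌊512/163⌋ − ⌊384/163⌋ = 3 − 2 = 1
n=4: ⌊(5·128)/163⌋ − ⌊(4·128)/163⌋ = ⌊640/163⌋ − ⌊512/163⌋ = 3 − 3 = 0
n=5: ⌊(6·128)/163⌋ − ⌊(5·128)/163⌋ = ⌊768/163⌋ − ⌊640/163⌋ = 4 − 3 = 1
n=6: ⌊(7·128)/163⌋ − ⌊(6·128)/163⌋ = ⌊896/163⌋ − ⌊768/163⌋ = 5 − 4 = 1
n=7: ⌊(8·128)/163⌋ − ⌊(7·128)/163⌋ = ⌊1024/163⌋ − ⌊896/163⌋ = 6 − 5 = 1
n=8: ⌊(9·128)/163⌋ − ⌊(8·128)/163⌋ = ⌊1152/163⌋ − ⌊1024/163⌋ = 7 − 6 = 1
n=9: ⌊(10·128)/163⌋ − ⌊(9·128)/163⌋ = ⌊1280/163⌋ − ⌊1152/163⌋ = 7 − 7 = 0
n=10: ⌊(11·128)/163⌋ − ⌊(10·128)/163⌋ = ⌊1408/163⌋ − ⌊1280/163⌋ = 8 − 7 = 1
n=11: ⌊(12·128)/163⌋ − ⌊(11·128)/163⌋ = ⌊1536/163⌋ − ⌊1408/163⌋ = 9 − 8 = 1
n=12: ⌊(13·128)/163⌋ − ⌊(12·128)/163⌋ = ⌊1664/163⌋ − ⌊1536/163⌋ = 10 − 9 = 1
n=13: ⌊(14·128)/163⌋ − ⌊(13·128)/163⌋ = ⌊1792/163⌋ − ⌊1664/163⌋ = 10 − 10 = 0
n=14: ⌊(15·128)/163⌋ − ⌊(14·128)/163⌋ = ⌊1920/163⌋ − ⌊1792/163⌋ = 11 − 10 = 1
n=15: ⌊(16·128)/163⌋ − ⌊(15·128)/163⌋ = ⌊2048/163⌋ − ⌊1920/163⌋ = 12 − 11 = 1
n=16: ⌊(17·128)/163⌋ − ⌊(16·128)/163⌋ = ⌊2176/163⌋ − ⌊2048/163⌋ = 13 − 12 = 1
n=17: ⌊(18·128)/163⌋ − ⌊(17·128)/163⌋ = ⌊2304/163⌋ − ⌊2176/163⌋ = 14 − 13 = 1
n=18: ⌊(19·128)/163⌋ − ⌊(18·128)/163⌋ = ⌊2432/163⌋ − ⌊2304/163⌋ = 14 − 14 = 0
n=19: ⌊(20·128)/163⌋ − ⌊(19·128)/163⌋ = ⌊2560/163⌋ − ⌊2432/163⌋ = 15 − 14 = 1
n=20: ⌊(21·128)/163⌋ − ⌊(20·128)/163⌋ = ⌊2688/163⌋ − ⌊2560/163⌋ = 16 − 15 = 1
n=21: ⌊(22·128)/163⌋ − ⌊(21·128)/163⌋ = ⌊2816/163⌋ − ⌊2688/163⌋ = 17 − 16 = 1
n=22: ⌊(23·128)/163⌋ − ⌊(22·128)/163⌋ = ⌊2944/163⌋ − ⌊2816/163⌋ = 18 − 17 = 1
n=23: ⌊(24·128)/163⌋ − ⌊(23·128)/163⌋ = ⌊3072/163⌋ − ⌊2944/163⌋ = 18 − 18 = 0
n=24: ⌊(25·128)/163⌋ − ⌊(24·128)/163⌋ = ⌊3200/163⌋ − ⌊3072/163⌋ = 19 − 18 = 1
n=25: ⌊(26·128)/163⌋ − ⌊(25·128)/163⌋ = ⌊3328/163⌋ − ⌊3200/163⌋ = 20 − 19 = 1
n=26: ⌊(27·128)/163⌋ − ⌊(26·128)/163⌋ = ⌊3456/163⌋ − ⌊3328/163⌋ = 21 − 20 = 1
n=27: ⌊(28·128)/163⌋ − ⌊(27·128)/163⌋ = ⌊3584/163⌋ − ⌊3456/163⌋ = 21 − 21 = 0
n=28: ⌊(29·128)/163⌋ − ⌊(28·128)/163⌋ = ⌊3712/163⌋ − ⌊3584/163⌋ = 22 − 21 = 1
n=29: ⌊(30·128)/163⌋ − ⌊(29·128)/163⌋ = ⌊3840/163⌋ − ⌊3712/163⌋ = 23 − 22 = 1
n=30: ⌊(31·128)/163⌋ − ⌊(30·128)/163⌋ = ⌊3968/163⌋ − ⌊3840/163⌋ = 24 − 23 = 1
n=31: ⌊(32·128)/163⌋ − ⌊(31·128)/163⌋ = ⌊4096/163⌋ − ⌊3968/163⌋ = 25 − 24 = 1
n=32: ⌊(33·128)/163⌋ − ⌊(32·128)/163⌋ = ⌊4224/163⌋ − ⌊4096/163⌋ = 25 − 25 = 0
n=33: ⌊(34·128)/163⌋ − ⌊(33·128)/163⌋ = ⌊4352/163⌋ − ⌊4224/163⌋ = 26 − 25 = 1
n=34: ⌊(35·128)/163⌋ − ⌊(34·128)/163⌋ = ⌊4480/163⌋ − ⌊4352/163⌋ = 27 − 26 = 1
n=35: ⌊(36·128)/163⌋ − ⌊(35·128)/163⌋ = ⌊4608/163⌋ − ⌊4480/163⌋ = 28 − 27 = 1
n=36: ⌊(37·128)/163⌋ − ⌊(36·128)/163⌋ = ⌊4736/163⌋ − ⌊4608/163⌋ = 29 − 28 = 1
n=37: ⌊(38·128)/163⌋ − ⌊(37·128)/163⌋ = ⌊4864/163⌋ − ⌊4736/163⌋ = 29 − 29 = 0
n=38: ⌊(39·128)/163⌋ − ⌊(38·128)/163⌋ = ⌊4992/163⌋ − ⌊4864/163⌋ = 30 − 29 = 1
n=39: ⌊(40·128)/163⌋ − ⌊(39·128)/163⌋ = ⌊5120/163⌋ − ⌊4992/163⌋ = 31 − 30 = 1
n=40: ⌊(41·128)/163⌋ − ⌊(40·128)/163⌋ = ⌊5248/163⌋ − ⌊5120/163⌋ = 32 − 31 = 1
n=41: ⌊(42·128)/163⌋ − ⌊(41·128)/163⌋ = ⌊5376/163⌋ − ⌊5248/163⌋ = 32 − 32 = 0
n=42: ⌊(43·128)/163⌋ − ⌊(42·128)/163⌋ = ⌊5504/163⌋ − ⌊5376/163⌋ = 33 − 32 = 1
n=43: ⌊(44·128)/163⌋ − ⌊(43·128)/163⌋ = ⌊5632/163⌋ − ⌊5504/163⌋ = 34 − 33 = 1
n=44: ⌊(45·128)/163⌋ − ⌊(44·128)/163⌋ = ⌊5760/163⌋ − ⌊5632/163⌋ = 35 − 34 = 1
n=45: ⌊(46·128)/163⌋ − ⌊(45·128)/163⌋ = ⌊5888/163⌋ − ⌊5760/163⌋ = 36 − 35 = 1
n=46: ⌊(47·128)/163⌋ − ⌊(46·128)/163⌋ = ⌊6016/163⌋ − ⌊5888/163⌋ = 36 − 36 = 0
n=47: ⌊(48·128)/163⌋ − ⌊(47·128)/163⌋ = ⌊6144/163⌋ − ⌊6016/163⌋ = 37 − 36 = 1
n=48: ⌊(49·128)/163⌋ − ⌊(48·128)/163⌋ = ⌊6272/163⌋ − ⌊6144/163⌋ = 38 − 37 = 1
n=49: ⌊(50·128)/163⌋ − ⌊(49·128)/163⌋ = ⌊6400/163⌋ − ⌊6272/163⌋ = 39 − 38 = 1
n=50: ⌊(51·128)/163⌋ − ⌊(50·128)/163⌋ = ⌊6528/163⌋ − ⌊6400/163⌋ = 40 − 39 = 1
n=51: ⌊(52·128)/163⌋ − ⌊(51·128)/163⌋ = ⌊6656/163⌋ − ⌊6528/163⌋ = 40 − 40 = 0
n=52: ⌊(53·128)/163⌋ − ⌊(52·128)/163⌋ = ⌊6784/163⌋ − ⌊6656/163⌋ = 41 − 40 = 1
n=53: ⌊(54·128)/163⌋ − ⌊(53·128)/163⌋ = ⌊6912/163⌋ − ⌊6784/163⌋ = 42 − 41 = 1
n=54: ⌊(55·128)/163⌋ − ⌊(54·128)/163⌋ = ⌊7040/163⌋ − ⌊6912/163⌋ = 43 − 42 = 1
n=55: ⌊(56·128)/163⌋ − ⌊(55·128)/163⌋ = ⌊7168/163⌋ − ⌊7040/163⌋ = 43 − 43 = 0
n=56: ⌊(57·128)/163⌋ − ⌊(56·128)/163⌋ = ⌊7296/163⌋ − ⌊7168/163⌋ = 44 − 43 = 1
n=57: ⌊(58·128)/163⌋ − ⌊(57·128)/163⌋ = ⌊7424/163⌋ − ⌊7296/163⌋ = 45 − 44 = 1
n=58: ⌊(59·128)/163⌋ − ⌊(58·128)/163⌋ = ⌊7552/163⌋ − ⌊7424/163⌋ = 46 − 45 = 1
n=59: ⌊(60·128)/163⌋ − ⌊(59·128)/163⌋ = ⌊7680/163⌋ − ⌊7552/163⌋ = 47 − 46 = 1
n=60: ⌊(61·128)/163⌋ − ⌊(60·128)/163⌋ = ⌊7808/163⌋ − ⌊7680/163⌋ = 47 − 47 = 0
n=61: ⌊(62·128)/163⌋ − ⌊(61·128)/163⌋ = ⌊7936/163⌋ − ⌊7808/163⌋ = 48 − 47 = 1
n=62: ⌊(63·128)/163⌋ − ⌊(62·128)/163⌋ = ⌊8064/163⌋ − ⌊7936/163⌋ = 49 − 48 = 1
n=63: ⌊(64·128)/163⌋ − ⌊(63·128)/163⌋ = ⌊8192/163⌋ − ⌊8064/163⌋ = 50 − 49 = 1
n=64: ⌊(65·128)/163⌋ − ⌊(64·128)/163⌋ = ⌊8320/163⌋ − ⌊8192/163⌋ = 51 − 50 = 1
n=65: ⌊(66·128)/163⌋ − ⌊(65·128)/163⌋ = ⌊8448/163⌋ − ⌊8320/163⌋ = 51 − 51 = 0
n=66: ⌊(67·128)/163⌋ − ⌊(66·128)/163⌋ = ⌊8576/163⌋ − ⌊8448/163⌋ = 52 − 51 = 1
n=67: ⌊(68·128)/163⌋ − ⌊(67·128)/163⌋ = ⌊8704/163⌋ − ⌊8576/163⌋ = 53 − 52 = 1
n=68: ⌊(69·128)/163⌋ − ⌊(68·128)/163⌋ = ⌊8832/163⌋ − ⌊8704/163⌋ = 54 − 53 = 1
n=69: ⌊(70·128)/163⌋ − ⌊(69·128)/163⌋ = ⌊8960/163⌋ − ⌊8832/163⌋ = 54 − 54 = 0
n=70: ⌊(71·128)/163⌋ − ⌊(70·128)/163⌋ = ⌊9088/163⌋ − ⌊8960/163⌋ = 55 − 54 = 1
n=71: ⌊(72·128)/163⌋ − ⌊(71·128)/163⌋ = ⌊9216/163⌋ − ⌊9088/163⌋ = 56 − 55 = 1
n=72: ⌊(73·128)/163⌋ − ⌊(72·128)/163⌋ = ⌊9344/163⌋ − ⌊9216/163⌋ = 57 − 56 = 1


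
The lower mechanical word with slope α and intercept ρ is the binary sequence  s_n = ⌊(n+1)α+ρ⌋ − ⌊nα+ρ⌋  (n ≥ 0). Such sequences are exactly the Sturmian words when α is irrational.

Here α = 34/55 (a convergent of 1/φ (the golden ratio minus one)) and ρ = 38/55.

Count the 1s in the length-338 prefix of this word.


#1s = Σ_{n=0}^{337} s_n = Σ_{n=0}^{337} (⌊(n+1)α+ρ⌋ − ⌊nα+ρ⌋)
the sum telescopes: every ⌊nα+ρ⌋ with 0 < n < 338 appears once with + and once with −, leaving ⌊338α+ρ⌋ − ⌊0·α+ρ⌋
338α + ρ = (338·34 + 38) / 55 = 11530/55
ρ = 38/55
⌊11530/55⌋ = 209,  ⌊38/55⌋ = 0
#1s = 209 − 0 = 209

209


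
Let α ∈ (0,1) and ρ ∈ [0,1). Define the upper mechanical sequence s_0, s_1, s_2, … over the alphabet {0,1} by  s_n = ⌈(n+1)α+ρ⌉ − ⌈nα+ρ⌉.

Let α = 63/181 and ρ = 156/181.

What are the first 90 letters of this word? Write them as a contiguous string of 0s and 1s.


n=0: ⌈(1·63+156)/181⌉ − ⌈(0·63+156)/181⌉ = ⌈219/181⌉ − ⌈156/181⌉ = 2 − 1 = 1
n=1: ⌈(2·63+156)/181⌉ − ⌈(1·63+156)/181⌉ = ⌈282/181⌉ − ⌈219/181⌉ = 2 − 2 = 0
n=2: ⌈(3·63+156)/181⌉ − ⌈(2·63+156)/181⌉ = ⌈345/181⌉ − ⌈282/181⌉ = 2 − 2 = 0
n=3: ⌈(4·63+156)/181⌉ − ⌈(3·63+156)/181⌉ = ⌈408/181⌉ − ⌈345/181⌉ = 3 − 2 = 1
n=4: ⌈(5·63+156)/181⌉ − ⌈(4·63+156)/181⌉ = ⌈471/181⌉ − ⌈408/181⌉ = 3 − 3 = 0
n=5: ⌈(6·63+156)/181⌉ − ⌈(5·63+156)/181⌉ = ⌈534/181⌉ − ⌈471/181⌉ = 3 − 3 = 0
n=6: ⌈(7·63+156)/181⌉ − ⌈(6·63+156)/181⌉ = ⌈597/181⌉ − ⌈534/181⌉ = 4 − 3 = 1
n=7: ⌈(8·63+156)/181⌉ − ⌈(7·63+156)/181⌉ = ⌈660/181⌉ − ⌈597/181⌉ = 4 − 4 = 0
n=8: ⌈(9·63+156)/181⌉ − ⌈(8·63+156)/181⌉ = ⌈723/181⌉ − ⌈660/181⌉ = 4 − 4 = 0
n=9: ⌈(10·63+156)/181⌉ − ⌈(9·63+156)/181⌉ = ⌈786/181⌉ − ⌈723/181⌉ = 5 − 4 = 1
n=10: ⌈(11·63+156)/181⌉ − ⌈(10·63+156)/181⌉ = ⌈849/181⌉ − ⌈786/181⌉ = 5 − 5 = 0
n=11: ⌈(12·63+156)/181⌉ − ⌈(11·63+156)/181⌉ = ⌈912/181⌉ − ⌈849/181⌉ = 6 − 5 = 1
n=12: ⌈(13·63+156)/181⌉ − ⌈(12·63+156)/181⌉ = ⌈975/181⌉ − ⌈912/181⌉ = 6 − 6 = 0
n=13: ⌈(14·63+156)/181⌉ − ⌈(13·63+156)/181⌉ = ⌈1038/181⌉ − ⌈975/181⌉ = 6 − 6 = 0
n=14: ⌈(15·63+156)/181⌉ − ⌈(14·63+156)/181⌉ = ⌈1101/181⌉ − ⌈1038/181⌉ = 7 − 6 = 1
n=15: ⌈(16·63+156)/181⌉ − ⌈(15·63+156)/181⌉ = ⌈1164/181⌉ − ⌈1101/181⌉ = 7 − 7 = 0
n=16: ⌈(17·63+156)/181⌉ − ⌈(16·63+156)/181⌉ = ⌈1227/181⌉ − ⌈1164/181⌉ = 7 − 7 = 0
n=17: ⌈(18·63+156)/181⌉ − ⌈(17·63+156)/181⌉ = ⌈1290/181⌉ − ⌈1227/181⌉ = 8 − 7 = 1
n=18: ⌈(19·63+156)/181⌉ − ⌈(18·63+156)/181⌉ = ⌈1353/181⌉ − ⌈1290/181⌉ = 8 − 8 = 0
n=19: ⌈(20·63+156)/181⌉ − ⌈(19·63+156)/181⌉ = ⌈1416/181⌉ − ⌈1353/181⌉ = 8 − 8 = 0
n=20: ⌈(21·63+156)/181⌉ − ⌈(20·63+156)/181⌉ = ⌈1479/181⌉ − ⌈1416/181⌉ = 9 − 8 = 1
n=21: ⌈(22·63+156)/181⌉ − ⌈(21·63+156)/181⌉ = ⌈1542/181⌉ − ⌈1479/181⌉ = 9 − 9 = 0
n=22: ⌈(23·63+156)/181⌉ − ⌈(22·63+156)/181⌉ = ⌈1605/181⌉ − ⌈1542/181⌉ = 9 − 9 = 0
n=23: ⌈(24·63+156)/181⌉ − ⌈(23·63+156)/181⌉ = ⌈1668/181⌉ − ⌈1605/181⌉ = 10 − 9 = 1
n=24: ⌈(25·63+156)/181⌉ − ⌈(24·63+156)/181⌉ = ⌈1731/181⌉ − ⌈1668/181⌉ = 10 − 10 = 0
n=25: ⌈(26·63+156)/181⌉ − ⌈(25·63+156)/181⌉ = ⌈1794/181⌉ − ⌈1731/181⌉ = 10 − 10 = 0
n=26: ⌈(27·63+156)/181⌉ − ⌈(26·63+156)/181⌉ = ⌈1857/181⌉ − ⌈1794/181⌉ = 11 − 10 = 1
n=27: ⌈(28·63+156)/181⌉ − ⌈(27·63+156)/181⌉ = ⌈1920/181⌉ − ⌈1857/181⌉ = 11 − 11 = 0
n=28: ⌈(29·63+156)/181⌉ − ⌈(28·63+156)/181⌉ = ⌈1983/181⌉ − ⌈1920/181⌉ = 11 − 11 = 0
n=29: ⌈(30·63+156)/181⌉ − ⌈(29·63+156)/181⌉ = ⌈2046/181⌉ − ⌈1983/181⌉ = 12 − 11 = 1
n=30: ⌈(31·63+156)/181⌉ − ⌈(30·63+156)/181⌉ = ⌈2109/181⌉ − ⌈2046/181⌉ = 12 − 12 = 0
n=31: ⌈(32·63+156)/181⌉ − ⌈(31·63+156)/181⌉ = ⌈2172/181⌉ − ⌈2109/181⌉ = 12 − 12 = 0
n=32: ⌈(33·63+156)/181⌉ − ⌈(32·63+156)/181⌉ = ⌈2235/181⌉ − ⌈2172/181⌉ = 13 − 12 = 1
n=33: ⌈(34·63+156)/181⌉ − ⌈(33·63+156)/181⌉ = ⌈2298/181⌉ − ⌈2235/181⌉ = 13 − 13 = 0
n=34: ⌈(35·63+156)/181⌉ − ⌈(34·63+156)/181⌉ = ⌈2361/181⌉ − ⌈2298/181⌉ = 14 − 13 = 1
n=35: ⌈(36·63+156)/181⌉ − ⌈(35·63+156)/181⌉ = ⌈2424/181⌉ − ⌈2361/181⌉ = 14 − 14 = 0
n=36: ⌈(37·63+156)/181⌉ − ⌈(36·63+156)/181⌉ = ⌈2487/181⌉ − ⌈2424/181⌉ = 14 − 14 = 0
n=37: ⌈(38·63+156)/181⌉ − ⌈(37·63+156)/181⌉ = ⌈2550/181⌉ − ⌈2487/181⌉ = 15 − 14 = 1
n=38: ⌈(39·63+156)/181⌉ − ⌈(38·63+156)/181⌉ = ⌈2613/181⌉ − ⌈2550/181⌉ = 15 − 15 = 0
n=39: ⌈(40·63+156)/181⌉ − ⌈(39·63+156)/181⌉ = ⌈2676/181⌉ − ⌈2613/181⌉ = 15 − 15 = 0
n=40: ⌈(41·63+156)/181⌉ − ⌈(40·63+156)/181⌉ = ⌈2739/181⌉ − ⌈2676/181⌉ = 16 − 15 = 1
n=41: ⌈(42·63+156)/181⌉ − ⌈(41·63+156)/181⌉ = ⌈2802/181⌉ − ⌈2739/181⌉ = 16 − 16 = 0
n=42: ⌈(43·63+156)/181⌉ − ⌈(42·63+156)/181⌉ = ⌈2865/181⌉ − ⌈2802/181⌉ = 16 − 16 = 0
n=43: ⌈(44·63+156)/181⌉ − ⌈(43·63+156)/181⌉ = ⌈2928/181⌉ − ⌈2865/181⌉ = 17 − 16 = 1
n=44: ⌈(45·63+156)/181⌉ − ⌈(44·63+156)/181⌉ = ⌈2991/181⌉ − ⌈2928/181⌉ = 17 − 17 = 0
n=45: ⌈(46·63+156)/181⌉ − ⌈(45·63+156)/181⌉ = ⌈3054/181⌉ − ⌈2991/181⌉ = 17 − 17 = 0
n=46: ⌈(47·63+156)/181⌉ − ⌈(46·63+156)/181⌉ = ⌈3117/181⌉ − ⌈3054/181⌉ = 18 − 17 = 1
n=47: ⌈(48·63+156)/181⌉ − ⌈(47·63+156)/181⌉ = ⌈3180/181⌉ − ⌈3117/181⌉ = 18 − 18 = 0
n=48: ⌈(49·63+156)/181⌉ − ⌈(48·63+156)/181⌉ = ⌈3243/181⌉ − ⌈3180/181⌉ = 18 − 18 = 0
n=49: ⌈(50·63+156)/181⌉ − ⌈(49·63+156)/181⌉ = ⌈3306/181⌉ − ⌈3243/181⌉ = 19 − 18 = 1
n=50: ⌈(51·63+156)/181⌉ − ⌈(50·63+156)/181⌉ = ⌈3369/181⌉ − ⌈3306/181⌉ = 19 − 19 = 0
n=51: ⌈(52·63+156)/181⌉ − ⌈(51·63+156)/181⌉ = ⌈3432/181⌉ − ⌈3369/181⌉ = 19 − 19 = 0
n=52: ⌈(53·63+156)/181⌉ − ⌈(52·63+156)/181⌉ = ⌈3495/181⌉ − ⌈3432/181⌉ = 20 − 19 = 1
n=53: ⌈(54·63+156)/181⌉ − ⌈(53·63+156)/181⌉ = ⌈3558/181⌉ − ⌈3495/181⌉ = 20 − 20 = 0
n=54: ⌈(55·63+156)/181⌉ − ⌈(54·63+156)/181⌉ = ⌈3621/181⌉ − ⌈3558/181⌉ = 21 − 20 = 1
n=55: ⌈(56·63+156)/181⌉ − ⌈(55·63+156)/181⌉ = ⌈3684/181⌉ − ⌈3621/181⌉ = 21 − 21 = 0
n=56: ⌈(57·63+156)/181⌉ − ⌈(56·63+156)/181⌉ = ⌈3747/181⌉ − ⌈3684/181⌉ = 21 − 21 = 0
n=57: ⌈(58·63+156)/181⌉ − ⌈(57·63+156)/181⌉ = ⌈3810/181⌉ − ⌈3747/181⌉ = 22 − 21 = 1
n=58: ⌈(59·63+156)/181⌉ − ⌈(58·63+156)/181⌉ = ⌈3873/181⌉ − ⌈3810/181⌉ = 22 − 22 = 0
n=59: ⌈(60·63+156)/181⌉ − ⌈(59·63+156)/181⌉ = ⌈3936/181⌉ − ⌈3873/181⌉ = 22 − 22 = 0
n=60: ⌈(61·63+156)/181⌉ − ⌈(60·63+156)/181⌉ = ⌈3999/181⌉ − ⌈3936/181⌉ = 23 − 22 = 1
n=61: ⌈(62·63+156)/181⌉ − ⌈(61·63+156)/181⌉ = ⌈4062/181⌉ − ⌈3999/181⌉ = 23 − 23 = 0
n=62: ⌈(63·63+156)/181⌉ − ⌈(62·63+156)/181⌉ = ⌈4125/181⌉ − ⌈4062/181⌉ = 23 − 23 = 0
n=63: ⌈(64·63+156)/181⌉ − ⌈(63·63+156)/181⌉ = ⌈4188/181⌉ − ⌈4125/181⌉ = 24 − 23 = 1
n=64: ⌈(65·63+156)/181⌉ − ⌈(64·63+156)/181⌉ = ⌈4251/181⌉ − ⌈4188/181⌉ = 24 − 24 = 0
n=65: ⌈(66·63+156)/181⌉ − ⌈(65·63+156)/181⌉ = ⌈4314/181⌉ − ⌈4251/181⌉ = 24 − 24 = 0
n=66: ⌈(67·63+156)/181⌉ − ⌈(66·63+156)/181⌉ = ⌈4377/181⌉ − ⌈4314/181⌉ = 25 − 24 = 1
n=67: ⌈(68·63+156)/181⌉ − ⌈(67·63+156)/181⌉ = ⌈4440/181⌉ − ⌈4377/181⌉ = 25 − 25 = 0
n=68: ⌈(69·63+156)/181⌉ − ⌈(68·63+156)/181⌉ = ⌈4503/181⌉ − ⌈4440/181⌉ = 25 − 25 = 0
n=69: ⌈(70·63+156)/181⌉ − ⌈(69·63+156)/181⌉ = ⌈4566/181⌉ − ⌈4503/181⌉ = 26 − 25 = 1
n=70: ⌈(71·63+156)/181⌉ − ⌈(70·63+156)/181⌉ = ⌈4629/181⌉ − ⌈4566/181⌉ = 26 − 26 = 0
n=71: ⌈(72·63+156)/181⌉ − ⌈(71·63+156)/181⌉ = ⌈4692/181⌉ − ⌈4629/181⌉ = 26 − 26 = 0
n=72: ⌈(73·63+156)/181⌉ − ⌈(72·63+156)/181⌉ = ⌈4755/181⌉ − ⌈4692/181⌉ = 27 − 26 = 1
n=73: ⌈(74·63+156)/181⌉ − ⌈(73·63+156)/181⌉ = ⌈4818/181⌉ − ⌈4755/181⌉ = 27 − 27 = 0
n=74: ⌈(75·63+156)/181⌉ − ⌈(74·63+156)/181⌉ = ⌈4881/181⌉ − ⌈4818/181⌉ = 27 − 27 = 0
n=75: ⌈(76·63+156)/181⌉ − ⌈(75·63+156)/181⌉ = ⌈4944/181⌉ − ⌈4881/181⌉ = 28 − 27 = 1
n=76: ⌈(77·63+156)/181⌉ − ⌈(76·63+156)/181⌉ = ⌈5007/181⌉ − ⌈4944/181⌉ = 28 − 28 = 0
n=77: ⌈(78·63+156)/181⌉ − ⌈(77·63+156)/181⌉ = ⌈5070/181⌉ − ⌈5007/181⌉ = 29 − 28 = 1
n=78: ⌈(79·63+156)/181⌉ − ⌈(78·63+156)/181⌉ = ⌈5133/181⌉ − ⌈5070/181⌉ = 29 − 29 = 0
n=79: ⌈(80·63+156)/181⌉ − ⌈(79·63+156)/181⌉ = ⌈5196/181⌉ − ⌈5133/181⌉ = 29 − 29 = 0
n=80: ⌈(81·63+156)/181⌉ − ⌈(80·63+156)/181⌉ = ⌈5259/181⌉ − ⌈5196/181⌉ = 30 − 29 = 1
n=81: ⌈(82·63+156)/181⌉ − ⌈(81·63+156)/181⌉ = ⌈5322/181⌉ − ⌈5259/181⌉ = 30 − 30 = 0
n=82: ⌈(83·63+156)/181⌉ − ⌈(82·63+156)/181⌉ = ⌈5385/181⌉ − ⌈5322/181⌉ = 30 − 30 = 0
n=83: ⌈(84·63+156)/181⌉ − ⌈(83·63+156)/181⌉ = ⌈5448/181⌉ − ⌈5385/181⌉ = 31 − 30 = 1
n=84: ⌈(85·63+156)/181⌉ − ⌈(84·63+156)/181⌉ = ⌈5511/181⌉ − ⌈5448/181⌉ = 31 − 31 = 0
n=85: ⌈(86·63+156)/181⌉ − ⌈(85·63+156)/181⌉ = ⌈5574/181⌉ − ⌈5511/181⌉ = 31 − 31 = 0
n=86: ⌈(87·63+156)/181⌉ − ⌈(86·63+156)/181⌉ = ⌈5637/181⌉ − ⌈5574/181⌉ = 32 − 31 = 1
n=87: ⌈(88·63+156)/181⌉ − ⌈(87·63+156)/181⌉ = ⌈5700/181⌉ − ⌈5637/181⌉ = 32 − 32 = 0
n=88: ⌈(89·63+156)/181⌉ − ⌈(88·63+156)/181⌉ = ⌈5763/181⌉ − ⌈5700/181⌉ = 32 − 32 = 0
n=89: ⌈(90·63+156)/181⌉ − ⌈(89·63+156)/181⌉ = ⌈5826/181⌉ − ⌈5763/181⌉ = 33 − 32 = 1

100100100101001001001001001001001010010010010010010010100100100100100100100101001001001001
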